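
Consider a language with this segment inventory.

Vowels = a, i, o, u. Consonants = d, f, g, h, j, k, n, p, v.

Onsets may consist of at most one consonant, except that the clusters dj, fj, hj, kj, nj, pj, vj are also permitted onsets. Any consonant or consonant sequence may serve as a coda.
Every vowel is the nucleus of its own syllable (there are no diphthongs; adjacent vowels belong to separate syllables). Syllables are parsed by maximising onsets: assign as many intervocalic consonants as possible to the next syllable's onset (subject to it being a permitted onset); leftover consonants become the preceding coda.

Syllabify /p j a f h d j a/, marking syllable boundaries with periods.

pjafh.dja

Nuclei (vowels): a, a → 2 syllables.
Between /a/ (V1) and /a/ (V2): /fhdj/ — longest licit onset from the right is /dj/, leaving /fh/ as coda.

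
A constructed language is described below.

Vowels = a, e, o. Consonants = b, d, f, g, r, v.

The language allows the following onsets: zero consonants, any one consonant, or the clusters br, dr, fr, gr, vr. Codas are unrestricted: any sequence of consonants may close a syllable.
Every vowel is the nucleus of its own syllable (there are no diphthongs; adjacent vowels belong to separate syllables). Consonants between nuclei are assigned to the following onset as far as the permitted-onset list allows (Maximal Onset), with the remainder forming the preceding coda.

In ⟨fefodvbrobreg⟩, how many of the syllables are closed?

2

The vowels are e, o, o, e — 4 nuclei, so 4 syllables.
σ1/σ2 boundary: /f/ is a single consonant, so it becomes the next onset.
σ2/σ3 boundary: /dvbr/; trying suffixes from longest down, /br/ is the first permitted one, so coda /dv/ | onset /br/.
σ3/σ4 boundary: /br/ — entire cluster is a permitted onset → onset /br/, coda ∅.
So the parse is fe.fodv.bro.breg.
Classifying each syllable: /fe/ (open), /fodv/ (closed), /bro/ (open), /breg/ (closed).
Closed syllables: 2.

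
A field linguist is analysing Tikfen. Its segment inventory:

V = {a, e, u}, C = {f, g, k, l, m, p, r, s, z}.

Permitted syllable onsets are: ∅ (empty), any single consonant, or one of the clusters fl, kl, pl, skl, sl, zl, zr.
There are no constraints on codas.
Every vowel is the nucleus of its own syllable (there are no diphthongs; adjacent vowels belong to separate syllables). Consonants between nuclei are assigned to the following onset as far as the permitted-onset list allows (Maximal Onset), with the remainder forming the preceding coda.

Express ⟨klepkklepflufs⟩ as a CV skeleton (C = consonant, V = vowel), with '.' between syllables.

CCVCC.CCVC.CCVCC

Nuclei (vowels): e, e, u → 3 syllables.
σ1/σ2 boundary: /pkkl/ splits as /pk/ + /kl/ (/kl/ is the longest suffix that is a licit onset).
σ2/σ3 boundary: /pfl/ — longest licit onset from the right is /fl/, leaving /p/ as coda.
Putting it together: klepk.klep.flufs.
Mapping each syllable to C/V: /klepk/ → CCVCC, /klep/ → CCVC, /flufs/ → CCVCC.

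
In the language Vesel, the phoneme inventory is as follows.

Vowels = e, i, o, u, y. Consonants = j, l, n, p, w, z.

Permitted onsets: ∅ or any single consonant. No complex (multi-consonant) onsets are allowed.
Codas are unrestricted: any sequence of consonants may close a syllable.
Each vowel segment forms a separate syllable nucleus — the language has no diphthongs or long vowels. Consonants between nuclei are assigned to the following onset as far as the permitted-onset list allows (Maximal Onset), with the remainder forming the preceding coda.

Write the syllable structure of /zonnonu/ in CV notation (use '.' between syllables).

The vowels are o, o, u — 3 nuclei, so 3 syllables.
V1 /o/ – V2 /o/: /nn/ — longest licit onset from the right is /n/, leaving /n/ as coda.
V2 /o/ – V3 /u/: /n/ is a single consonant, so it becomes the next onset.
Result: zon.no.nu.
Mapping each syllable to C/V: /zon/ → CVC, /no/ → CV, /nu/ → CV.

CVC.CV.CV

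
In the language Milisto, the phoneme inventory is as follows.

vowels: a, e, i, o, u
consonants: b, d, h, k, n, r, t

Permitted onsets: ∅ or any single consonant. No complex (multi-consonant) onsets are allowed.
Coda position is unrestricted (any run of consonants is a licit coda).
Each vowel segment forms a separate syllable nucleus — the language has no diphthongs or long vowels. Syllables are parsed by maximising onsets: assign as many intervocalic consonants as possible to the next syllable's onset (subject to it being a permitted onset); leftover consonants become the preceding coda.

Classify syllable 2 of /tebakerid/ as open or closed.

open

The vowels are e, a, e, i — 4 nuclei, so 4 syllables.
σ1/σ2 boundary: /b/ is a single consonant, so it becomes the next onset.
σ2/σ3 boundary: /k/ is a single consonant, so it becomes the next onset.
σ3/σ4 boundary: just /r/ — single C goes to the following onset.
So the parse is te.ba.ke.rid.
Syllable 2 is /ba/; it ends in its nucleus with no coda, so it is open.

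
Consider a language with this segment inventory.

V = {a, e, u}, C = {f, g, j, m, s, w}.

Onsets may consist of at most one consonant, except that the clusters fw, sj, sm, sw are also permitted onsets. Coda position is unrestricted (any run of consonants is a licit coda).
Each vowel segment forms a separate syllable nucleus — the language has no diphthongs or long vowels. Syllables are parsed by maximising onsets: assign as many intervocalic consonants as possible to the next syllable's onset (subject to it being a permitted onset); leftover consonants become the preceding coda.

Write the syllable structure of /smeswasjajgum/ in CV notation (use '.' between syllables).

CCV.CCV.CCVC.CVC

Vowels present: e, a, a, u; each is a nucleus, giving 4 syllables.
Between /e/ (V1) and /a/ (V2): /sw/ is a licit onset in full, so it all attaches to the next syllable.
Between /a/ (V2) and /a/ (V3): /sj/ — entire cluster is a permitted onset → onset /sj/, coda ∅.
Between /a/ (V3) and /u/ (V4): /jg/ — longest licit onset from the right is /g/, leaving /j/ as coda.
Result: sme.swa.sjaj.gum.
Mapping each syllable to C/V: /sme/ → CCV, /swa/ → CCV, /sjaj/ → CCVC, /gum/ → CVC.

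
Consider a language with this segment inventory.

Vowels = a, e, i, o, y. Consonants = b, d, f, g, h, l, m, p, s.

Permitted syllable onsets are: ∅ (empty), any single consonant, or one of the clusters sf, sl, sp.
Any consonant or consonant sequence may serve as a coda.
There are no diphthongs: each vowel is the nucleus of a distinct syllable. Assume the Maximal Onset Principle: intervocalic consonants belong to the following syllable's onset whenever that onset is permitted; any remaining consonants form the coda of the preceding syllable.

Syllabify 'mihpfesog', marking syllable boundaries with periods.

Vowels present: i, e, o; each is a nucleus, giving 3 syllables.
Between /i/ (V1) and /e/ (V2): /hpf/ — longest licit onset from the right is /f/, leaving /hp/ as coda.
Between /e/ (V2) and /o/ (V3): just /s/ — single C goes to the following onset.

mihp.fe.sog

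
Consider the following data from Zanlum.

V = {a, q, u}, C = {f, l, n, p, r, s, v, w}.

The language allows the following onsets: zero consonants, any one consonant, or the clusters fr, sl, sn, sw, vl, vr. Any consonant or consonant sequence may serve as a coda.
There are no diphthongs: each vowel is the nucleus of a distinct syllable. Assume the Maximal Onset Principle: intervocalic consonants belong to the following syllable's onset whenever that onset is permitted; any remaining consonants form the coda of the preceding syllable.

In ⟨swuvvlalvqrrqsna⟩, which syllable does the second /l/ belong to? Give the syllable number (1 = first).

2

The vowels are u, a, q, q, a — 5 nuclei, so 5 syllables.
Between /u/ (V1) and /a/ (V2): /vvl/ splits as /v/ + /vl/ (/vl/ is the longest suffix that is a licit onset).
Between /a/ (V2) and /q/ (V3): cluster /lv/ — the longest permitted-onset suffix is /v/; onset = /v/, preceding coda = /l/.
Between /q/ (V3) and /q/ (V4): /rr/ — longest licit onset from the right is /r/, leaving /r/ as coda.
Between /q/ (V4) and /a/ (V5): /sn/ — entire cluster is a permitted onset → onset /sn/, coda ∅.
So the parse is swuv.vlal.vqr.rq.sna.
The second /l/ is in the coda of syllable 2 (/vlal/).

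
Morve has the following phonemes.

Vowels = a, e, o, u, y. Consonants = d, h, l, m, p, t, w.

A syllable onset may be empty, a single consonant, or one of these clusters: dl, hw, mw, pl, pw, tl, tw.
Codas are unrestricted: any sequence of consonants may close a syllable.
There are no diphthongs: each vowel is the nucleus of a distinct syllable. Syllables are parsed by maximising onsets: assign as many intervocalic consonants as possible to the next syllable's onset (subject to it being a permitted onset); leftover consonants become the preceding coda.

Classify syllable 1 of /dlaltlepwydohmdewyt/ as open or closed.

closed

Nuclei (vowels): a, e, y, o, e, y → 6 syllables.
V1 /a/ – V2 /e/: cluster /ltl/ — the longest permitted-onset suffix is /tl/; onset = /tl/, preceding coda = /l/.
V2 /e/ – V3 /y/: /pw/ is a licit onset in full, so it all attaches to the next syllable.
V3 /y/ – V4 /o/: /d/ is a single consonant, so it becomes the next onset.
V4 /o/ – V5 /e/: cluster /hmd/ — the longest permitted-onset suffix is /d/; onset = /d/, preceding coda = /hm/.
V5 /e/ – V6 /y/: /w/ is a single consonant, so it becomes the next onset.
Syllabification: dlal.tle.pwy.dohm.de.wyt.
Syllable 1 is /dlal/ with coda /l/, so it is closed.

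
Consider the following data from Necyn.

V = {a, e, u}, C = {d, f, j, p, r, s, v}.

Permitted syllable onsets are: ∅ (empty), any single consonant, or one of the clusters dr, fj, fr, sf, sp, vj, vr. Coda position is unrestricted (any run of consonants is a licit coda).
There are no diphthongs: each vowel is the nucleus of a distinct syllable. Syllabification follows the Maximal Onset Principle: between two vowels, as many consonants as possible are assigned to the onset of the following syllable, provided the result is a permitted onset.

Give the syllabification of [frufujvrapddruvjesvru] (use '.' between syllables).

Nuclei (vowels): u, u, a, u, e, u → 6 syllables.
σ1/σ2 boundary: just /f/ — single C goes to the following onset.
σ2/σ3 boundary: /jvr/ — longest licit onset from the right is /vr/, leaving /j/ as coda.
σ3/σ4 boundary: /pddr/ splits as /pd/ + /dr/ (/dr/ is the longest suffix that is a licit onset).
σ4/σ5 boundary: cluster /vj/ — /vj/ is itself a permitted onset, so the whole cluster goes right; preceding coda = ∅.
σ5/σ6 boundary: /svr/; trying suffixes from longest down, /vr/ is the first permitted one, so coda /s/ | onset /vr/.

fru.fuj.vrapd.dru.vjes.vru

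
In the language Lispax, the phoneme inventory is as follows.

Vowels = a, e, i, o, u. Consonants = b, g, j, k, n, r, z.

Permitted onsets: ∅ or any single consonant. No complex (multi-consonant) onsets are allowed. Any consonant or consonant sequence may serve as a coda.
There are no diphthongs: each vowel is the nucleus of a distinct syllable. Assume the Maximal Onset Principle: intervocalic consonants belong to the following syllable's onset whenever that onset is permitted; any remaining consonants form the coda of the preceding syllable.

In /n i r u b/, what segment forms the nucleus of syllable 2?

u

The vowels are i, u — 2 nuclei, so 2 syllables.
The second nucleus (vowel 2 from the left) is /u/.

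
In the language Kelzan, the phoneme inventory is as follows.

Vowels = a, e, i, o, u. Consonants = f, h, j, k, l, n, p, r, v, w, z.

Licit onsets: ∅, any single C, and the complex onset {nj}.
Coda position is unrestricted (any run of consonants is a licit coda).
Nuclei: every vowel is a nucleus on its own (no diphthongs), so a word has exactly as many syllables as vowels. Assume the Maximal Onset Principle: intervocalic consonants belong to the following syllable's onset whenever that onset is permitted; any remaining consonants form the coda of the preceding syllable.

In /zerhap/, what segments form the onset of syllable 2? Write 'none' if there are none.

The vowels are e, a — 2 nuclei, so 2 syllables.
/e…a/ gap (V1→V2): /rh/; trying suffixes from longest down, /h/ is the first permitted one, so coda /r/ | onset /h/.
Syllabification: zer.hap.
Syllable 2 is /hap/: onset /h/, nucleus /a/, coda /p/.

h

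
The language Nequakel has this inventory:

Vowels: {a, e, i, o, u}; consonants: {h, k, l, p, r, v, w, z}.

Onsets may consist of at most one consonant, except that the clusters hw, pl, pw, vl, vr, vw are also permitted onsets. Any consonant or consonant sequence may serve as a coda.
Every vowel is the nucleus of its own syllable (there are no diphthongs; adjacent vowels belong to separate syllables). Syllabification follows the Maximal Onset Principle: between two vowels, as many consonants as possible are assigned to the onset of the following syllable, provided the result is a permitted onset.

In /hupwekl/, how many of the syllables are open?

1

Vowels present: u, e; each is a nucleus, giving 2 syllables.
V1 /u/ – V2 /e/: /pw/ — entire cluster is a permitted onset → onset /pw/, coda ∅.
Syllabification: hu.pwekl.
Classifying each syllable: /hu/ (open), /pwekl/ (closed).
Open syllables: 1.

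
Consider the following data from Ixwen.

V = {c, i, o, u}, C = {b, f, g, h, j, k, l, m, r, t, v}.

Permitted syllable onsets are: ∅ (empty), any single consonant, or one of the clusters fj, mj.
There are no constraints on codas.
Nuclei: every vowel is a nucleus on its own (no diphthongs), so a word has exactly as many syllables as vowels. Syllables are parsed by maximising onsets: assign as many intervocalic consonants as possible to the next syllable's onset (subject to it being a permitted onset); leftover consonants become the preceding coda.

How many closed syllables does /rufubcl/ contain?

The vowels are u, u, c — 3 nuclei, so 3 syllables.
σ1/σ2 boundary: just /f/ — single C goes to the following onset.
σ2/σ3 boundary: /b/ is a single consonant, so it becomes the next onset.
Syllabification: ru.fu.bcl.
Classifying each syllable: /ru/ (open), /fu/ (open), /bcl/ (closed).
Closed syllables: 1.

1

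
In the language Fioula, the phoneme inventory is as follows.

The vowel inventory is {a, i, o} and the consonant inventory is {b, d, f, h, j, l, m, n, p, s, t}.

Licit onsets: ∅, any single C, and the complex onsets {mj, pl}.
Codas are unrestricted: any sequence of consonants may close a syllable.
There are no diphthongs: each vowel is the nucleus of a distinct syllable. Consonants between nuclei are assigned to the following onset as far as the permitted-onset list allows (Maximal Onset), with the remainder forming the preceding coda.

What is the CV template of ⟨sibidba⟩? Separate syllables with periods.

CV.CVC.CV

Nuclei (vowels): i, i, a → 3 syllables.
Between /i/ (V1) and /i/ (V2): /b/ is a single consonant, so it becomes the next onset.
Between /i/ (V2) and /a/ (V3): cluster /db/ — the longest permitted-onset suffix is /b/; onset = /b/, preceding coda = /d/.
Putting it together: si.bid.ba.
Mapping each syllable to C/V: /si/ → CV, /bid/ → CVC, /ba/ → CV.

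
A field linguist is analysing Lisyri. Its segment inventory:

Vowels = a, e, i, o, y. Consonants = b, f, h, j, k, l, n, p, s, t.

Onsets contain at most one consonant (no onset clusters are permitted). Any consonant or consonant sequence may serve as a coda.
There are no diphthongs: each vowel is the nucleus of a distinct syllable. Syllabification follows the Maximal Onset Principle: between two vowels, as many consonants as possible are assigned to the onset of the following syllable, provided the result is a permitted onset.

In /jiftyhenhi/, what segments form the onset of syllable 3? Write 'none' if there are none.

h

Vowels present: i, y, e, i; each is a nucleus, giving 4 syllables.
V1 /i/ – V2 /y/: /ft/; trying suffixes from longest down, /t/ is the first permitted one, so coda /f/ | onset /t/.
V2 /y/ – V3 /e/: just /h/ — single C goes to the following onset.
V3 /e/ – V4 /i/: /nh/ splits as /n/ + /h/ (/h/ is the longest suffix that is a licit onset).
Syllabification: jif.ty.hen.hi.
Syllable 3 is /hen/: onset /h/, nucleus /e/, coda /n/.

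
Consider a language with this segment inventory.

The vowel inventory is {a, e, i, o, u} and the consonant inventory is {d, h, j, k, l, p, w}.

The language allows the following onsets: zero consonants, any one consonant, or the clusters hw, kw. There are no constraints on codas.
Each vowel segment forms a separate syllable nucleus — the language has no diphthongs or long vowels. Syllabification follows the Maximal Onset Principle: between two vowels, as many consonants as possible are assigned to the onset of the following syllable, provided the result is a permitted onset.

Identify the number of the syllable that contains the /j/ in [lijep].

Nuclei (vowels): i, e → 2 syllables.
V1 /i/ – V2 /e/: /j/ → onset of the next syllable (single consonants are always licit onsets).
Putting it together: li.jep.
The /j/ is in the onset of syllable 2 (/jep/).

2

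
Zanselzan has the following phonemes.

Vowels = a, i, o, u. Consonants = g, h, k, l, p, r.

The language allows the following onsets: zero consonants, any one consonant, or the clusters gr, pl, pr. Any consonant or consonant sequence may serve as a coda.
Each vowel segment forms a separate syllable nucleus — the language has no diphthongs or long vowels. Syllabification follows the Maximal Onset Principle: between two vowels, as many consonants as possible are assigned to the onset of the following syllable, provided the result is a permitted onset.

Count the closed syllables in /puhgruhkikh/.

3

Nuclei (vowels): u, u, i → 3 syllables.
/u…u/ gap (V1→V2): cluster /hgr/ — the longest permitted-onset suffix is /gr/; onset = /gr/, preceding coda = /h/.
/u…i/ gap (V2→V3): cluster /hk/ — the longest permitted-onset suffix is /k/; onset = /k/, preceding coda = /h/.
Result: puh.gruh.kikh.
Classifying each syllable: /puh/ (closed), /gruh/ (closed), /kikh/ (closed).
Closed syllables: 3.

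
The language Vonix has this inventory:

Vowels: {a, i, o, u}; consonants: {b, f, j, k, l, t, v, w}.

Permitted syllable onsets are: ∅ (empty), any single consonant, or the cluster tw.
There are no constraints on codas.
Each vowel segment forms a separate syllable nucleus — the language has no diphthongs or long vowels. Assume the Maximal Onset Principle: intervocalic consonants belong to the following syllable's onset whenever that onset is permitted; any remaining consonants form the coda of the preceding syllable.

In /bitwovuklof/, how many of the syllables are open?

Nuclei (vowels): i, o, u, o → 4 syllables.
V1 /i/ – V2 /o/: /tw/ is a licit onset in full, so it all attaches to the next syllable.
V2 /o/ – V3 /u/: just /v/ — single C goes to the following onset.
V3 /u/ – V4 /o/: cluster /kl/ — the longest permitted-onset suffix is /l/; onset = /l/, preceding coda = /k/.
Syllabification: bi.two.vuk.lof.
Classifying each syllable: /bi/ (open), /two/ (open), /vuk/ (closed), /lof/ (closed).
Open syllables: 2.

2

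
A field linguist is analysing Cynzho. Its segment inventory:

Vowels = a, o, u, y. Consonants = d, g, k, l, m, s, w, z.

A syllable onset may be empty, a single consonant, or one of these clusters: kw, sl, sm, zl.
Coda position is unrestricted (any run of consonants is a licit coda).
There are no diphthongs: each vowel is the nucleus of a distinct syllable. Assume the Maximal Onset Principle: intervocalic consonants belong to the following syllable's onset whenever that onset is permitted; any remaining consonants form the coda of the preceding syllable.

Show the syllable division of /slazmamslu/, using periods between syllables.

Vowels present: a, a, u; each is a nucleus, giving 3 syllables.
Between /a/ (V1) and /a/ (V2): /zm/ splits as /z/ + /m/ (/m/ is the longest suffix that is a licit onset).
Between /a/ (V2) and /u/ (V3): /msl/; trying suffixes from longest down, /sl/ is the first permitted one, so coda /m/ | onset /sl/.

slaz.mam.slu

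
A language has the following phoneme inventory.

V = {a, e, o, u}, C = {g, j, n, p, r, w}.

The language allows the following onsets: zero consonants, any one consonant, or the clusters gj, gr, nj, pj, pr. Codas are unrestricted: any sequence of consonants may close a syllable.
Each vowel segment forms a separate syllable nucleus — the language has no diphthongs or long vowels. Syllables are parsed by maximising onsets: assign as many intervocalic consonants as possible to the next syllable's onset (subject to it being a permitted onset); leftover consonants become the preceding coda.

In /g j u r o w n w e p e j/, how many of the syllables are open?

Nuclei (vowels): u, o, e, e → 4 syllables.
V1 /u/ – V2 /o/: /r/ is a single consonant, so it becomes the next onset.
V2 /o/ – V3 /e/: /wnw/ — longest licit onset from the right is /w/, leaving /wn/ as coda.
V3 /e/ – V4 /e/: /p/ is a single consonant, so it becomes the next onset.
Result: gju.rown.we.pej.
Classifying each syllable: /gju/ (open), /rown/ (closed), /we/ (open), /pej/ (closed).
Open syllables: 2.

2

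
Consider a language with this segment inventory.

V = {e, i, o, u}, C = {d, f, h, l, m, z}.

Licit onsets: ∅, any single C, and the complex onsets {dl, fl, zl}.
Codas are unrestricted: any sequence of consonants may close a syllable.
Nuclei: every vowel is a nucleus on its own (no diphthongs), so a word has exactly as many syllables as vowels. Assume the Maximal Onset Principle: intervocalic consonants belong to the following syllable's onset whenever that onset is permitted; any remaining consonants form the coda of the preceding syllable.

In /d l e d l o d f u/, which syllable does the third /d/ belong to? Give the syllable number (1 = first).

The vowels are e, o, u — 3 nuclei, so 3 syllables.
/e…o/ gap (V1→V2): /dl/ — entire cluster is a permitted onset → onset /dl/, coda ∅.
/o…u/ gap (V2→V3): /df/ splits as /d/ + /f/ (/f/ is the longest suffix that is a licit onset).
So the parse is dle.dlod.fu.
The third /d/ is in the coda of syllable 2 (/dlod/).

2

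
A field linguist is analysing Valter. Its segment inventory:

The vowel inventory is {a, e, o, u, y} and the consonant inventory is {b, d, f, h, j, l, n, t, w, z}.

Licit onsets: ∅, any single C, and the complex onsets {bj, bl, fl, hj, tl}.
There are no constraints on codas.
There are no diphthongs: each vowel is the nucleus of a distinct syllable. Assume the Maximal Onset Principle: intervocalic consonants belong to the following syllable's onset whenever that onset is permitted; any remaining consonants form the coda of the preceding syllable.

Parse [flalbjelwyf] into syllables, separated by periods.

The vowels are a, e, y — 3 nuclei, so 3 syllables.
/a…e/ gap (V1→V2): cluster /lbj/ — the longest permitted-onset suffix is /bj/; onset = /bj/, preceding coda = /l/.
/e…y/ gap (V2→V3): /lw/ — longest licit onset from the right is /w/, leaving /l/ as coda.

flal.bjel.wyf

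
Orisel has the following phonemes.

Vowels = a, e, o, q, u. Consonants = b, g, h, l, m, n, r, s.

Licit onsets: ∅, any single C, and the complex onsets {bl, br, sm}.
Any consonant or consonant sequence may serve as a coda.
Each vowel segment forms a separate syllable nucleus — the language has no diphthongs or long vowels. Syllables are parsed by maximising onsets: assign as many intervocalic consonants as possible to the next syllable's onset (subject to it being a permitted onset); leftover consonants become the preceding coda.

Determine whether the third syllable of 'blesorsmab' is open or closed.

closed

Nuclei (vowels): e, o, a → 3 syllables.
σ1/σ2 boundary: /s/ is a single consonant, so it becomes the next onset.
σ2/σ3 boundary: /rsm/; trying suffixes from longest down, /sm/ is the first permitted one, so coda /r/ | onset /sm/.
Syllabification: ble.sor.smab.
Syllable 3 is /smab/ with coda /b/, so it is closed.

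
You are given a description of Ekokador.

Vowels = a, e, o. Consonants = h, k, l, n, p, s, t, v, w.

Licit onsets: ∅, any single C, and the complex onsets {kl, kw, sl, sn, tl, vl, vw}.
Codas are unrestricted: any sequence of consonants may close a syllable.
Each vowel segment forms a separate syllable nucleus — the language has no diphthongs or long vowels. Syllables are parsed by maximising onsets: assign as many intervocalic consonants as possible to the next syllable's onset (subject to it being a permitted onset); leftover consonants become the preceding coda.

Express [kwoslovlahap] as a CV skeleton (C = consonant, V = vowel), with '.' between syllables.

Nuclei (vowels): o, o, a, a → 4 syllables.
/o…o/ gap (V1→V2): cluster /sl/ — /sl/ is itself a permitted onset, so the whole cluster goes right; preceding coda = ∅.
/o…a/ gap (V2→V3): /vl/ — entire cluster is a permitted onset → onset /vl/, coda ∅.
/a…a/ gap (V3→V4): just /h/ — single C goes to the following onset.
Putting it together: kwo.slo.vla.hap.
Mapping each syllable to C/V: /kwo/ → CCV, /slo/ → CCV, /vla/ → CCV, /hap/ → CVC.

CCV.CCV.CCV.CVC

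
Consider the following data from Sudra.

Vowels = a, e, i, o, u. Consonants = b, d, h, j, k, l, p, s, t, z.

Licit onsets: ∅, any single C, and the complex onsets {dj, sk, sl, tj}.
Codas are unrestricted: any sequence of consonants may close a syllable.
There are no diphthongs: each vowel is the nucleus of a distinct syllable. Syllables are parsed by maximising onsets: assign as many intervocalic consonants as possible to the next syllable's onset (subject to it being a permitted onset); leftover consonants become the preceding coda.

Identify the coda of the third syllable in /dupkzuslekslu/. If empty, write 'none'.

k

The vowels are u, u, e, u — 4 nuclei, so 4 syllables.
/u…u/ gap (V1→V2): /pkz/ — longest licit onset from the right is /z/, leaving /pk/ as coda.
/u…e/ gap (V2→V3): /sl/ is a licit onset in full, so it all attaches to the next syllable.
/e…u/ gap (V3→V4): /ksl/ — longest licit onset from the right is /sl/, leaving /k/ as coda.
So the parse is dupk.zu.slek.slu.
Syllable 3 is /slek/: onset /sl/, nucleus /e/, coda /k/.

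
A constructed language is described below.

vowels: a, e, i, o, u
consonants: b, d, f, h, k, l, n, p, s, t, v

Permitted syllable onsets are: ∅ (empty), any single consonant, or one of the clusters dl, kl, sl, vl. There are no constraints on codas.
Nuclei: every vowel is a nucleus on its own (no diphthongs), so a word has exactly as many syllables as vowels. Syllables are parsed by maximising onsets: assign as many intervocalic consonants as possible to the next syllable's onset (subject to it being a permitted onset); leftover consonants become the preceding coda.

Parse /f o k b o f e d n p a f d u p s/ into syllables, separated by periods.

Vowels present: o, o, e, a, u; each is a nucleus, giving 5 syllables.
/o…o/ gap (V1→V2): /kb/ splits as /k/ + /b/ (/b/ is the longest suffix that is a licit onset).
/o…e/ gap (V2→V3): just /f/ — single C goes to the following onset.
/e…a/ gap (V3→V4): /dnp/ splits as /dn/ + /p/ (/p/ is the longest suffix that is a licit onset).
/a…u/ gap (V4→V5): cluster /fd/ — the longest permitted-onset suffix is /d/; onset = /d/, preceding coda = /f/.

fok.bo.fedn.paf.dups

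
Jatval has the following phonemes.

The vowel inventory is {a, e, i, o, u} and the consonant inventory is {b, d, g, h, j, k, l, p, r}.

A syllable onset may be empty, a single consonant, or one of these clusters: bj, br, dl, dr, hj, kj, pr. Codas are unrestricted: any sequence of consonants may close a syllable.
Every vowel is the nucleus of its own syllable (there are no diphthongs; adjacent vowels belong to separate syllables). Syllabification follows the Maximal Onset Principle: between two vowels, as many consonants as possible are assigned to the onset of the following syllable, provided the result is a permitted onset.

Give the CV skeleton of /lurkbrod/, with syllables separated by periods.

Nuclei (vowels): u, o → 2 syllables.
/u…o/ gap (V1→V2): /rkbr/ — longest licit onset from the right is /br/, leaving /rk/ as coda.
Result: lurk.brod.
Mapping each syllable to C/V: /lurk/ → CVCC, /brod/ → CCVC.

CVCC.CCVC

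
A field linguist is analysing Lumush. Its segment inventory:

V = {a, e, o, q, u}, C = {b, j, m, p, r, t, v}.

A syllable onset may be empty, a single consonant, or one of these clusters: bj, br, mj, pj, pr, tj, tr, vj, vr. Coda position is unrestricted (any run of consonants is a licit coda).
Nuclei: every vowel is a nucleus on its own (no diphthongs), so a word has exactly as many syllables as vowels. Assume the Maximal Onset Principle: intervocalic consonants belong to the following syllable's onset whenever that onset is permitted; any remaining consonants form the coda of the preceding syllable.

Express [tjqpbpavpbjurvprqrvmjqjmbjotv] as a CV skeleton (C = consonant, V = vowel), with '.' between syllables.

CCVCC.CVCC.CCVCC.CCVCC.CCVCC.CCVCC

Vowels present: q, a, u, q, q, o; each is a nucleus, giving 6 syllables.
σ1/σ2 boundary: /pbp/ — longest licit onset from the right is /p/, leaving /pb/ as coda.
σ2/σ3 boundary: /vpbj/; trying suffixes from longest down, /bj/ is the first permitted one, so coda /vp/ | onset /bj/.
σ3/σ4 boundary: /rvpr/ splits as /rv/ + /pr/ (/pr/ is the longest suffix that is a licit onset).
σ4/σ5 boundary: /rvmj/; trying suffixes from longest down, /mj/ is the first permitted one, so coda /rv/ | onset /mj/.
σ5/σ6 boundary: /jmbj/; trying suffixes from longest down, /bj/ is the first permitted one, so coda /jm/ | onset /bj/.
Syllabification: tjqpb.pavp.bjurv.prqrv.mjqjm.bjotv.
Mapping each syllable to C/V: /tjqpb/ → CCVCC, /pavp/ → CVCC, /bjurv/ → CCVCC, /prqrv/ → CCVCC, /mjqjm/ → CCVCC, /bjotv/ → CCVCC.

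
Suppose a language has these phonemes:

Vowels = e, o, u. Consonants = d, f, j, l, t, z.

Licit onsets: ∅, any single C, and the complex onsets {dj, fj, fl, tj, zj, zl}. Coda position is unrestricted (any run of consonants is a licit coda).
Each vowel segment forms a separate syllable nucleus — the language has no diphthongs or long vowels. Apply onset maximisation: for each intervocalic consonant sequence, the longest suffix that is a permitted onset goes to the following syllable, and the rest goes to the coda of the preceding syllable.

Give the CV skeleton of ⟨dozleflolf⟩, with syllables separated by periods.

CV.CCV.CCVCC

The vowels are o, e, o — 3 nuclei, so 3 syllables.
V1 /o/ – V2 /e/: /zl/ is a licit onset in full, so it all attaches to the next syllable.
V2 /e/ – V3 /o/: cluster /fl/ — /fl/ is itself a permitted onset, so the whole cluster goes right; preceding coda = ∅.
Result: do.zle.flolf.
Mapping each syllable to C/V: /do/ → CV, /zle/ → CCV, /flolf/ → CCVCC.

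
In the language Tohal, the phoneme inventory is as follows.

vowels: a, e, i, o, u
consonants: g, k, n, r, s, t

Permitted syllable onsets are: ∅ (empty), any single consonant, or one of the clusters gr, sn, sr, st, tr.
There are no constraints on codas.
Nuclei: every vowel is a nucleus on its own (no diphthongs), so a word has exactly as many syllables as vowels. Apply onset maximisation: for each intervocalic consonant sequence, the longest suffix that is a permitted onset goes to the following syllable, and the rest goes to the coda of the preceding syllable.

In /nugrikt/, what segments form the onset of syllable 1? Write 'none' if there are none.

n

Vowels present: u, i; each is a nucleus, giving 2 syllables.
σ1/σ2 boundary: /gr/ is a licit onset in full, so it all attaches to the next syllable.
Result: nu.grikt.
Syllable 1 is /nu/: onset /n/, nucleus /u/, coda ∅.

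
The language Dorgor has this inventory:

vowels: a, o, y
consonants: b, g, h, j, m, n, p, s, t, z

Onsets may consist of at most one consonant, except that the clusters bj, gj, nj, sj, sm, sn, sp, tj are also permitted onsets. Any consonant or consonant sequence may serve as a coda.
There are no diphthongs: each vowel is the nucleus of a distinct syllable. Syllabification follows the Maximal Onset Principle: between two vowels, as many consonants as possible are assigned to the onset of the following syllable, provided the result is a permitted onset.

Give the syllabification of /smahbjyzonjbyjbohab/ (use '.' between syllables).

smah.bjy.zonj.byj.bo.hab

Vowels present: a, y, o, y, o, a; each is a nucleus, giving 6 syllables.
Between /a/ (V1) and /y/ (V2): /hbj/ — longest licit onset from the right is /bj/, leaving /h/ as coda.
Between /y/ (V2) and /o/ (V3): /z/ is a single consonant, so it becomes the next onset.
Between /o/ (V3) and /y/ (V4): cluster /njb/ — the longest permitted-onset suffix is /b/; onset = /b/, preceding coda = /nj/.
Between /y/ (V4) and /o/ (V5): /jb/ — longest licit onset from the right is /b/, leaving /j/ as coda.
Between /o/ (V5) and /a/ (V6): just /h/ — single C goes to the following onset.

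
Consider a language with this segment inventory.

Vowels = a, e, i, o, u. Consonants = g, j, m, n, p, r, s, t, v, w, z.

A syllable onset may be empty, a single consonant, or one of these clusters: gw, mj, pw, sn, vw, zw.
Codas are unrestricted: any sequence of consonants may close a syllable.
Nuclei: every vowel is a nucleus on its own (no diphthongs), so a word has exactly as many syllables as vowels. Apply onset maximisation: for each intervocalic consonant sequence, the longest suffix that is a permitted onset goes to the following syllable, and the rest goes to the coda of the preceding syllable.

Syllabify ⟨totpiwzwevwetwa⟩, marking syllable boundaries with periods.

Vowels present: o, i, e, e, a; each is a nucleus, giving 5 syllables.
/o…i/ gap (V1→V2): cluster /tp/ — the longest permitted-onset suffix is /p/; onset = /p/, preceding coda = /t/.
/i…e/ gap (V2→V3): cluster /wzw/ — the longest permitted-onset suffix is /zw/; onset = /zw/, preceding coda = /w/.
/e…e/ gap (V3→V4): cluster /vw/ — /vw/ is itself a permitted onset, so the whole cluster goes right; preceding coda = ∅.
/e…a/ gap (V4→V5): /tw/; trying suffixes from longest down, /w/ is the first permitted one, so coda /t/ | onset /w/.

tot.piw.zwe.vwet.wa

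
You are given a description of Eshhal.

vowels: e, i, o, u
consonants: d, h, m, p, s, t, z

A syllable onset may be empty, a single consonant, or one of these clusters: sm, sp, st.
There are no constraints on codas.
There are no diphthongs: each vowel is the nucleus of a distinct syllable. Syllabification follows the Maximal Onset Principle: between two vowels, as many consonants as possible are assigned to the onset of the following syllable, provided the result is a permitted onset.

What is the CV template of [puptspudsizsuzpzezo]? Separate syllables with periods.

CVCC.CCVC.CVC.CVCC.CV.CV

The vowels are u, u, i, u, e, o — 6 nuclei, so 6 syllables.
σ1/σ2 boundary: cluster /ptsp/ — the longest permitted-onset suffix is /sp/; onset = /sp/, preceding coda = /pt/.
σ2/σ3 boundary: /ds/; trying suffixes from longest down, /s/ is the first permitted one, so coda /d/ | onset /s/.
σ3/σ4 boundary: /zs/ — longest licit onset from the right is /s/, leaving /z/ as coda.
σ4/σ5 boundary: cluster /zpz/ — the longest permitted-onset suffix is /z/; onset = /z/, preceding coda = /zp/.
σ5/σ6 boundary: /z/ is a single consonant, so it becomes the next onset.
So the parse is pupt.spud.siz.suzp.ze.zo.
Mapping each syllable to C/V: /pupt/ → CVCC, /spud/ → CCVC, /siz/ → CVC, /suzp/ → CVCC, /ze/ → CV, /zo/ → CV.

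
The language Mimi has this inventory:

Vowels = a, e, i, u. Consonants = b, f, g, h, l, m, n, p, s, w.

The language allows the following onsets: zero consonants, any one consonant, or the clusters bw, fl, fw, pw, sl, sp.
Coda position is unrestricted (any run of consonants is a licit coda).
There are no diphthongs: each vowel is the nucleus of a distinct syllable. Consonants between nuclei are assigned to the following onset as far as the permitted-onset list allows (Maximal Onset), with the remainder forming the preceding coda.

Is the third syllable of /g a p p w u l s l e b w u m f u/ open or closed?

Nuclei (vowels): a, u, e, u, u → 5 syllables.
Between /a/ (V1) and /u/ (V2): /ppw/; trying suffixes from longest down, /pw/ is the first permitted one, so coda /p/ | onset /pw/.
Between /u/ (V2) and /e/ (V3): /lsl/; trying suffixes from longest down, /sl/ is the first permitted one, so coda /l/ | onset /sl/.
Between /e/ (V3) and /u/ (V4): cluster /bw/ — /bw/ is itself a permitted onset, so the whole cluster goes right; preceding coda = ∅.
Between /u/ (V4) and /u/ (V5): cluster /mf/ — the longest permitted-onset suffix is /f/; onset = /f/, preceding coda = /m/.
Putting it together: gap.pwul.sle.bwum.fu.
Syllable 3 is /sle/; it ends in its nucleus with no coda, so it is open.

open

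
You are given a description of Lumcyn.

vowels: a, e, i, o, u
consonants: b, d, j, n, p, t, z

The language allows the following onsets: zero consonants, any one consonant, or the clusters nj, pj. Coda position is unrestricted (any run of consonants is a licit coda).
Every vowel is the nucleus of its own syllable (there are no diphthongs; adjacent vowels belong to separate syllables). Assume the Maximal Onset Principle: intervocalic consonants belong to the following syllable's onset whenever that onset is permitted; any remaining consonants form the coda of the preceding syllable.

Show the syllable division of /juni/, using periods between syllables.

Vowels present: u, i; each is a nucleus, giving 2 syllables.
σ1/σ2 boundary: /n/ → onset of the next syllable (single consonants are always licit onsets).

ju.ni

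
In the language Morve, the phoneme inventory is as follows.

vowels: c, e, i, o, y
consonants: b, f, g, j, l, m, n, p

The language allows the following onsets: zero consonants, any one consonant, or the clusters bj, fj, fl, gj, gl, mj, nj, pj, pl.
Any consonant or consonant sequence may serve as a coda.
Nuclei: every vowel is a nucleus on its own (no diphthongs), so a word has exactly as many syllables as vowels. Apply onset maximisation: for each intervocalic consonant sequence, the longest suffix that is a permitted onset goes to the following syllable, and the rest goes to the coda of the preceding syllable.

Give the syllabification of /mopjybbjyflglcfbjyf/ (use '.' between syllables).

mo.pjyb.bjyfl.glcf.bjyf

Nuclei (vowels): o, y, y, c, y → 5 syllables.
/o…y/ gap (V1→V2): /pj/ is a licit onset in full, so it all attaches to the next syllable.
/y…y/ gap (V2→V3): /bbj/ — longest licit onset from the right is /bj/, leaving /b/ as coda.
/y…c/ gap (V3→V4): /flgl/ splits as /fl/ + /gl/ (/gl/ is the longest suffix that is a licit onset).
/c…y/ gap (V4→V5): /fbj/ splits as /f/ + /bj/ (/bj/ is the longest suffix that is a licit onset).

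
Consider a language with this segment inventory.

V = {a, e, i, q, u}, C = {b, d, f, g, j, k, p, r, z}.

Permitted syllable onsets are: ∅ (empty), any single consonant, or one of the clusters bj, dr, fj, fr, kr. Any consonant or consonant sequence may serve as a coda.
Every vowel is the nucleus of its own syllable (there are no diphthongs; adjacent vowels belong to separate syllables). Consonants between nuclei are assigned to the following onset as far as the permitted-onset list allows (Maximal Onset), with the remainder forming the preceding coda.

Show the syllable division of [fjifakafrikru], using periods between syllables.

fji.fa.ka.fri.kru

The vowels are i, a, a, i, u — 5 nuclei, so 5 syllables.
/i…a/ gap (V1→V2): /f/ is a single consonant, so it becomes the next onset.
/a…a/ gap (V2→V3): /k/ → onset of the next syllable (single consonants are always licit onsets).
/a…i/ gap (V3→V4): /fr/ — entire cluster is a permitted onset → onset /fr/, coda ∅.
/i…u/ gap (V4→V5): /kr/ is a licit onset in full, so it all attaches to the next syllable.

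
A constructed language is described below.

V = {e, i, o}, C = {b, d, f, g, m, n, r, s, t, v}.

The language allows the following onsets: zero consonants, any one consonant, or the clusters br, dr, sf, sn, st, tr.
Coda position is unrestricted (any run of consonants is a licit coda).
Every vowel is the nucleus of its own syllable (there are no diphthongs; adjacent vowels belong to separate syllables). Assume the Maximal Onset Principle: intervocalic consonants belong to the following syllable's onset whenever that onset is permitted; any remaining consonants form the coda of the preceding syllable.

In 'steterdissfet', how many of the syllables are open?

1

Nuclei (vowels): e, e, i, e → 4 syllables.
/e…e/ gap (V1→V2): just /t/ — single C goes to the following onset.
/e…i/ gap (V2→V3): /rd/; trying suffixes from longest down, /d/ is the first permitted one, so coda /r/ | onset /d/.
/i…e/ gap (V3→V4): cluster /ssf/ — the longest permitted-onset suffix is /sf/; onset = /sf/, preceding coda = /s/.
Putting it together: ste.ter.dis.sfet.
Classifying each syllable: /ste/ (open), /ter/ (closed), /dis/ (closed), /sfet/ (closed).
Open syllables: 1.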